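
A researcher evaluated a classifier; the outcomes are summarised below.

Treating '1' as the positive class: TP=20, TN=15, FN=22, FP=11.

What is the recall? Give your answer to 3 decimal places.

0.476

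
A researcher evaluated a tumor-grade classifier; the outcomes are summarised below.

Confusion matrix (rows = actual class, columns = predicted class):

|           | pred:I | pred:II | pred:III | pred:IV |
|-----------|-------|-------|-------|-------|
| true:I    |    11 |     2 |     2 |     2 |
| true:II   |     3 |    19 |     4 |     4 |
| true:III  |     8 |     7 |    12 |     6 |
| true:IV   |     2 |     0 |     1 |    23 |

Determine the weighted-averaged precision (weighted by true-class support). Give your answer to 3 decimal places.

Per-class precision (TP/(TP+FP)):
  I: TP=11, FP=3+8+2=13 → 11/24 = 0.4583
  II: TP=19, FP=2+7+0=9 → 19/28 = 0.6786
  III: TP=12, FP=2+4+1=7 → 12/19 = 0.6316
  IV: TP=23, FP=2+4+6=12 → 23/35 = 0.6571
Weighted-precision = Σ (supportᵢ/N)·precisionᵢ with N=106: (17/106)·0.4583 + (30/106)·0.6786 + (33/106)·0.6316 + (26/106)·0.6571 = 0.623

0.623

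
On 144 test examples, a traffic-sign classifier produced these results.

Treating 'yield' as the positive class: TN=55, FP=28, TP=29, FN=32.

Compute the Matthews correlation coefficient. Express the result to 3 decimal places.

MCC = (TP·TN − FP·FN) / √((TP+FP)(TP+FN)(TN+FP)(TN+FN))
Numerator = 29·55 − 28·32 = 699
Denominator = √(57·61·83·87) = √25107417 = 5010.7302
MCC = 699 / 5010.7302 = 0.140

0.140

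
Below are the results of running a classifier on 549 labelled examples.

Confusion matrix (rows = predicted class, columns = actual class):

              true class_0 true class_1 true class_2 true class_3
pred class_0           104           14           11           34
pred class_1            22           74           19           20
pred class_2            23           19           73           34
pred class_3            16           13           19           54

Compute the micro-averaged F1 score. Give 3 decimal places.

0.556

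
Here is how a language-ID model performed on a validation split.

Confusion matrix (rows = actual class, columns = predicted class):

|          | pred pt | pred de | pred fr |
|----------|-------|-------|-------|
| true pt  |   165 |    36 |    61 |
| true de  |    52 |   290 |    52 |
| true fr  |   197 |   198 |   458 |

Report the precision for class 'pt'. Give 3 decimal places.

0.399

Treat 'pt' as positive and all other classes as negative.
precision = TP/(TP+FP).
pt: TP=165, FP=52+197=249 → 165/414 = 0.3986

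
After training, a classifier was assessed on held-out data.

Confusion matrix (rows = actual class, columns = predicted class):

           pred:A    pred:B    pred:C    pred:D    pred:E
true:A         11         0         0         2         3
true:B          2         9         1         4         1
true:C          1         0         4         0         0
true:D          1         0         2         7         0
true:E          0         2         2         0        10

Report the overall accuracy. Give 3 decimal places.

Accuracy = trace / total = (11+9+4+7+10=41) / 62 = 41/62 = 0.661

0.661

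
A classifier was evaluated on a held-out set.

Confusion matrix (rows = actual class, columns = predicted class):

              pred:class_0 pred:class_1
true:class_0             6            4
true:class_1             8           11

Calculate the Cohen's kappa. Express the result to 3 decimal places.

0.163

Observed agreement pₒ = trace/N = 17/29 = 0.5862
Expected agreement pₑ = Σ (rowᵢ·colᵢ)/N² = (10·14 + 19·15)/29² = 0.5054
κ = (pₒ − pₑ)/(1 − pₑ) = (0.5862 − 0.5054)/(1 − 0.5054) = 0.163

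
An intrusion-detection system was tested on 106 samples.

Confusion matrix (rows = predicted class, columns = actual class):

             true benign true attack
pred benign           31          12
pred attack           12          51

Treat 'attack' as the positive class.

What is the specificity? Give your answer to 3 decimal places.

0.721

Specificity = TN/(TN+FP) = 31/(31+12) = 0.721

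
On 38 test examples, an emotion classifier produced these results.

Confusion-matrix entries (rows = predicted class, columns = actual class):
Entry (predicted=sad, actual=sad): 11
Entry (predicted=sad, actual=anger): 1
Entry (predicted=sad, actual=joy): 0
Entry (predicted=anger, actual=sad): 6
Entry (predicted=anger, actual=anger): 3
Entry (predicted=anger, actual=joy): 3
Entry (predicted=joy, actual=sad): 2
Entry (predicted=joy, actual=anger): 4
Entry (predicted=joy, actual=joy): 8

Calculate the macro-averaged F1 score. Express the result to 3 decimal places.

Per-class F1 score (2·TP/(2·TP+FP+FN)):
  sad: TP=11, FP=1+0=1, FN=6+2=8 → 22/31 = 0.7097
  anger: TP=3, FP=6+3=9, FN=1+4=5 → 6/20 = 0.3000
  joy: TP=8, FP=2+4=6, FN=0+3=3 → 16/25 = 0.6400
Macro-F1 score = mean = (0.7097 + 0.3000 + 0.6400) / 3 = 0.550

0.550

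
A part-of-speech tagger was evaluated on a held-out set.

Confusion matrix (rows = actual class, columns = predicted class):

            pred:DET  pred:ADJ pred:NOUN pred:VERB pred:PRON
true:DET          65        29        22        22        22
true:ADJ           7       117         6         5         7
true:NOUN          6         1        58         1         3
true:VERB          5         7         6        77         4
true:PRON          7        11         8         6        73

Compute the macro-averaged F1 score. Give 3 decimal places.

Per-class F1 score (2·TP/(2·TP+FP+FN)):
  DET: TP=65, FP=7+6+5+7=25, FN=29+22+22+22=95 → 130/250 = 0.5200
  ADJ: TP=117, FP=29+1+7+11=48, FN=7+6+5+7=25 → 234/307 = 0.7622
  NOUN: TP=58, FP=22+6+6+8=42, FN=6+1+1+3=11 → 116/169 = 0.6864
  VERB: TP=77, FP=22+5+1+6=34, FN=5+7+6+4=22 → 154/210 = 0.7333
  PRON: TP=73, FP=22+7+3+4=36, FN=7+11+8+6=32 → 146/214 = 0.6822
Macro-F1 score = mean = (0.5200 + 0.7622 + 0.6864 + 0.7333 + 0.6822) / 5 = 0.677

0.677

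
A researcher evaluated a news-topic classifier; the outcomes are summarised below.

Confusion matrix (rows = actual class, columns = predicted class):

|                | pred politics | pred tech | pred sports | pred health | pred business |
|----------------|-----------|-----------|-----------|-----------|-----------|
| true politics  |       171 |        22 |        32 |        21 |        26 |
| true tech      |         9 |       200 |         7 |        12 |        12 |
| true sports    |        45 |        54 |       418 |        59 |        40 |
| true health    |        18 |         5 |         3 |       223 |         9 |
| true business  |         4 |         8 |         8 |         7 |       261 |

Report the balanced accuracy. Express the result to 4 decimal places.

0.7822

Balanced accuracy = mean of per-class recall.
  politics: recall = 171/272 = 0.62868
  tech: recall = 200/240 = 0.83333
  sports: recall = 418/616 = 0.67857
  health: recall = 223/258 = 0.86434
  business: recall = 261/288 = 0.90625
Mean = (0.62868 + 0.83333 + 0.67857 + 0.86434 + 0.90625) / 5 = 0.7822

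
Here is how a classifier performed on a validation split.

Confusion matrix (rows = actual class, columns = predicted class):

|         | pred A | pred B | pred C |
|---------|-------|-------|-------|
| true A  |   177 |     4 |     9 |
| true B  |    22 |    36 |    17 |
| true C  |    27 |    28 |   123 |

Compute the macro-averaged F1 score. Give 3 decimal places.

Per-class F1 score (2·TP/(2·TP+FP+FN)):
  A: TP=177, FP=22+27=49, FN=4+9=13 → 354/416 = 0.8510
  B: TP=36, FP=4+28=32, FN=22+17=39 → 72/143 = 0.5035
  C: TP=123, FP=9+17=26, FN=27+28=55 → 246/327 = 0.7523
Macro-F1 score = mean = (0.8510 + 0.5035 + 0.7523) / 3 = 0.702

0.702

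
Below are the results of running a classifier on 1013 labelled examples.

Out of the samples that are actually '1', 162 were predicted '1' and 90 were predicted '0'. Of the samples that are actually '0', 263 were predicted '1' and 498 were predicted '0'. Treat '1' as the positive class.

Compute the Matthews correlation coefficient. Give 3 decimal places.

0.260

MCC = (TP·TN − FP·FN) / √((TP+FP)(TP+FN)(TN+FP)(TN+FN))
Numerator = 162·498 − 263·90 = 57006
Denominator = √(425·252·761·588) = √47923822800 = 218915.1041
MCC = 57006 / 218915.1041 = 0.260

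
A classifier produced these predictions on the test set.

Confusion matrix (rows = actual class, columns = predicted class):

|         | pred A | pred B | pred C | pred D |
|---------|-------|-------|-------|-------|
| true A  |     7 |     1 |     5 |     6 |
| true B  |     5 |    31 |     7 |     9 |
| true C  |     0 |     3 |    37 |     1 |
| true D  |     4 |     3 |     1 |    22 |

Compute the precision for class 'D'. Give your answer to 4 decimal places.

One-vs-rest for 'D': TP = diagonal; FP = other classes predicted 'D'; FN = 'D' predicted as other.
precision = TP/(TP+FP).
D: TP=22, FP=6+9+1=16 → 22/38 = 0.57895

0.5789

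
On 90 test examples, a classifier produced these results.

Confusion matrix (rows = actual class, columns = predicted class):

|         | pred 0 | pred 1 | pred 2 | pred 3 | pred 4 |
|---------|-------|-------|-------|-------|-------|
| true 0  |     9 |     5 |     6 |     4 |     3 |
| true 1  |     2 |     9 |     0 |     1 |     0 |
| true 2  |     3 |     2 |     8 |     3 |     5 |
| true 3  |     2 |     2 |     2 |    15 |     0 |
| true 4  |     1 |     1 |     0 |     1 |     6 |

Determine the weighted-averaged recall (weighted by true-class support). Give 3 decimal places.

Per-class recall (TP/(TP+FN)):
  0: TP=9, FN=5+6+4+3=18 → 9/27 = 0.3333
  1: TP=9, FN=2+0+1+0=3 → 9/12 = 0.7500
  2: TP=8, FN=3+2+3+5=13 → 8/21 = 0.3810
  3: TP=15, FN=2+2+2+0=6 → 15/21 = 0.7143
  4: TP=6, FN=1+1+0+1=3 → 6/9 = 0.6667
Weighted-recall = Σ (supportᵢ/N)·recallᵢ with N=90: (27/90)·0.3333 + (12/90)·0.7500 + (21/90)·0.3810 + (21/90)·0.7143 + (9/90)·0.6667 = 0.522

0.522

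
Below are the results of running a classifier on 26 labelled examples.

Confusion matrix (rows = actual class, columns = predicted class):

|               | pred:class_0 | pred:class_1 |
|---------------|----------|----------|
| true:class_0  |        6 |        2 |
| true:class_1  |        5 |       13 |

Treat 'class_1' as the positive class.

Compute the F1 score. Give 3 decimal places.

Precision = TP/(TP+FP) = 13/15 = 0.8667
Recall = TP/(TP+FN) = 13/18 = 0.7222
F1 = 2·TP/(2·TP+FP+FN) = 26/33 = 0.788

0.788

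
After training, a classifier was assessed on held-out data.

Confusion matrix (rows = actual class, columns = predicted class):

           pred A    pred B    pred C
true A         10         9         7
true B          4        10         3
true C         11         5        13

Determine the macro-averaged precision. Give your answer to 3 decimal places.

Per-class precision (TP/(TP+FP)):
  A: TP=10, FP=4+11=15 → 10/25 = 0.4000
  B: TP=10, FP=9+5=14 → 10/24 = 0.4167
  C: TP=13, FP=7+3=10 → 13/23 = 0.5652
Macro-precision = mean = (0.4000 + 0.4167 + 0.5652) / 3 = 0.461

0.461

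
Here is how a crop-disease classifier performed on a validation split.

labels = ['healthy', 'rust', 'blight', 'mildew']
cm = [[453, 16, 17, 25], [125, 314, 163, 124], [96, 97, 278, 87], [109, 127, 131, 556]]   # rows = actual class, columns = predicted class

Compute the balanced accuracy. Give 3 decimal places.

0.605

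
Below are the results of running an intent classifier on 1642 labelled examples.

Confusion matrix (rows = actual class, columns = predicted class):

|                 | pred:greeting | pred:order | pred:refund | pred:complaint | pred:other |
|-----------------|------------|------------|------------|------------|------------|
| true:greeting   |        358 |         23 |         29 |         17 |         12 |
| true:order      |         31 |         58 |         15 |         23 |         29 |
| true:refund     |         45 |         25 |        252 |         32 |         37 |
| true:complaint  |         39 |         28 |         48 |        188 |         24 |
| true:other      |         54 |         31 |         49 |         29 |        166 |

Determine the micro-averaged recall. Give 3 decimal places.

0.622

Micro-averaging pools counts across classes: ΣTP=1022, ΣFP=620, ΣFN=620.
Micro-recall = TP/(TP+FN) on pooled counts = 0.622 (equals overall accuracy in single-label multiclass).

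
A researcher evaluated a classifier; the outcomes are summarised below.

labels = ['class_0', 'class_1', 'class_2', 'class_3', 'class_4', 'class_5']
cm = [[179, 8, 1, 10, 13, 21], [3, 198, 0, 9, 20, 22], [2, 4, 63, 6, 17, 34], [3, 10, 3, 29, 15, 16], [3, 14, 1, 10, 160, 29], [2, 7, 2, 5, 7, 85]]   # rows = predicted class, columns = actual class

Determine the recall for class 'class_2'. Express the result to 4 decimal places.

0.9000

Take TP from the diagonal, FP from the rest of the 'class_2' prediction marginal, FN from the rest of the 'class_2' actual marginal.
recall = TP/(TP+FN).
class_2: TP=63, FN=1+0+3+1+2=7 → 63/70 = 0.90000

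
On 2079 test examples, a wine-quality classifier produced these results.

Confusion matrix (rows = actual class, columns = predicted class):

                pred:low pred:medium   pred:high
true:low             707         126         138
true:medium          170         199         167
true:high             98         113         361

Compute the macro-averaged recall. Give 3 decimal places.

Per-class recall (TP/(TP+FN)):
  low: TP=707, FN=126+138=264 → 707/971 = 0.7281
  medium: TP=199, FN=170+167=337 → 199/536 = 0.3713
  high: TP=361, FN=98+113=211 → 361/572 = 0.6311
Macro-recall = mean = (0.7281 + 0.3713 + 0.6311) / 3 = 0.577

0.577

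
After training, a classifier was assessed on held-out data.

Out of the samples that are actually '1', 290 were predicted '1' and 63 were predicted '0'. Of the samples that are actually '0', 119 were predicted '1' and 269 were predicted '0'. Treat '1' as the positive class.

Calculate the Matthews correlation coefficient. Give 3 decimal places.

0.517

MCC = (TP·TN − FP·FN) / √((TP+FP)(TP+FN)(TN+FP)(TN+FN))
Numerator = 290·269 − 119·63 = 70513
Denominator = √(409·353·388·332) = √18598067632 = 136374.7324
MCC = 70513 / 136374.7324 = 0.517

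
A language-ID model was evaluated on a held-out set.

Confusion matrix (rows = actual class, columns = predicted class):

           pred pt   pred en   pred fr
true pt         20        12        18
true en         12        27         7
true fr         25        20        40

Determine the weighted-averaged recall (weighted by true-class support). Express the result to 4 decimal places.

Per-class recall (TP/(TP+FN)):
  pt: TP=20, FN=12+18=30 → 20/50 = 0.40000
  en: TP=27, FN=12+7=19 → 27/46 = 0.58696
  fr: TP=40, FN=25+20=45 → 40/85 = 0.47059
Weighted-recall = Σ (supportᵢ/N)·recallᵢ with N=181: (50/181)·0.40000 + (46/181)·0.58696 + (85/181)·0.47059 = 0.4807

0.4807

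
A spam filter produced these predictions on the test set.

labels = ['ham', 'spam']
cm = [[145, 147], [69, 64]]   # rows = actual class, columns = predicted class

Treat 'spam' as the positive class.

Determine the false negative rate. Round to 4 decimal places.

0.5188

FNR = FN/(FN+TP) = 69/(69+64) = 0.5188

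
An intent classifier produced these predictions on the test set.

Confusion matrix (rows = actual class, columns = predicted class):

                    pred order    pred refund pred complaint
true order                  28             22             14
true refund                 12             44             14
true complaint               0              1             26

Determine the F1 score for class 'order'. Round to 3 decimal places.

Treat 'order' as positive and all other classes as negative.
F1 score = 2·TP/(2·TP+FP+FN).
order: TP=28, FP=12+0=12, FN=22+14=36 → 56/104 = 0.5385

0.538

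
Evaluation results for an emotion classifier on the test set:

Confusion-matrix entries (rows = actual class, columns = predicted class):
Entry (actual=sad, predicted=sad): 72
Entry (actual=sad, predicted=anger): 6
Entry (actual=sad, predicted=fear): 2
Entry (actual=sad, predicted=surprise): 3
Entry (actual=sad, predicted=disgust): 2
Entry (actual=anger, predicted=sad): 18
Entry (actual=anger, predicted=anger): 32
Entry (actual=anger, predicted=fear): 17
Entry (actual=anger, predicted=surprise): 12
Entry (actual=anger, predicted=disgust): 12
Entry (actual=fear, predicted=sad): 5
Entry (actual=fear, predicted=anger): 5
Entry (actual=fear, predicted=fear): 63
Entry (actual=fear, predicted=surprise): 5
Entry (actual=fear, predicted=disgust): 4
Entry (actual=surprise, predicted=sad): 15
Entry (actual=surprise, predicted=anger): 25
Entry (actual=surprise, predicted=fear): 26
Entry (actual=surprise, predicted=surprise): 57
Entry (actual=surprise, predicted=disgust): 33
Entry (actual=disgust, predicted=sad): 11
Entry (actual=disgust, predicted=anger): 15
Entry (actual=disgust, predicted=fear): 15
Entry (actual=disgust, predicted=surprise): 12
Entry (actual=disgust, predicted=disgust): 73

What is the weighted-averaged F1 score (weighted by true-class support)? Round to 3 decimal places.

0.536

Per-class F1 score (2·TP/(2·TP+FP+FN)):
  sad: TP=72, FP=18+5+15+11=49, FN=6+2+3+2=13 → 144/206 = 0.6990
  anger: TP=32, FP=6+5+25+15=51, FN=18+17+12+12=59 → 64/174 = 0.3678
  fear: TP=63, FP=2+17+26+15=60, FN=5+5+5+4=19 → 126/205 = 0.6146
  surprise: TP=57, FP=3+12+5+12=32, FN=15+25+26+33=99 → 114/245 = 0.4653
  disgust: TP=73, FP=2+12+4+33=51, FN=11+15+15+12=53 → 146/250 = 0.5840
Weighted-F1 score = Σ (supportᵢ/N)·F1 scoreᵢ with N=540: (85/540)·0.6990 + (91/540)·0.3678 + (82/540)·0.6146 + (156/540)·0.4653 + (126/540)·0.5840 = 0.536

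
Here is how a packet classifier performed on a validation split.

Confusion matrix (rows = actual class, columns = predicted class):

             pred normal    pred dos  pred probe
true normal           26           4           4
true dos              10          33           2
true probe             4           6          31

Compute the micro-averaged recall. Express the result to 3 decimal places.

0.750

Micro-averaging pools counts across classes: ΣTP=90, ΣFP=30, ΣFN=30.
Micro-recall = TP/(TP+FN) on pooled counts = 0.750 (equals overall accuracy in single-label multiclass).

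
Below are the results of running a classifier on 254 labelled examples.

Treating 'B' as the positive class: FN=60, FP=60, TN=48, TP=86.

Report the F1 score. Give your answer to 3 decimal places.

Precision = TP/(TP+FP) = 86/146 = 0.5890
Recall = TP/(TP+FN) = 86/146 = 0.5890
F1 = 2·TP/(2·TP+FP+FN) = 172/292 = 0.589

0.589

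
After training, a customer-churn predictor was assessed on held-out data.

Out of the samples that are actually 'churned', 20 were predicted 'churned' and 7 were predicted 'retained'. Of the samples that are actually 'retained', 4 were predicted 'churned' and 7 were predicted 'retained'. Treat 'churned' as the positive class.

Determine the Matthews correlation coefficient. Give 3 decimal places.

MCC = (TP·TN − FP·FN) / √((TP+FP)(TP+FN)(TN+FP)(TN+FN))
Numerator = 20·7 − 4·7 = 112
Denominator = √(24·27·11·14) = √99792 = 315.8987
MCC = 112 / 315.8987 = 0.355

0.355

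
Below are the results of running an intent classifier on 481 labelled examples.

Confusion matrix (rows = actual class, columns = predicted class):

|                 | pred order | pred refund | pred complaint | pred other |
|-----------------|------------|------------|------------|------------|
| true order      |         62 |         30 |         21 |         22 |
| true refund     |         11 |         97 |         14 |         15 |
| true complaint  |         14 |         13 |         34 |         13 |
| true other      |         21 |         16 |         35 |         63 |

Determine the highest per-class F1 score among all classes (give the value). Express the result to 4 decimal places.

Per-class F1 score (2·TP/(2·TP+FP+FN)):
  order: TP=62, FP=11+14+21=46, FN=30+21+22=73 → 124/243 = 0.51029
  refund: TP=97, FP=30+13+16=59, FN=11+14+15=40 → 194/293 = 0.66212
  complaint: TP=34, FP=21+14+35=70, FN=14+13+13=40 → 68/178 = 0.38202
  other: TP=63, FP=22+15+13=50, FN=21+16+35=72 → 126/248 = 0.50806
Highest is class 'refund' with F1 score = 0.6621.

0.6621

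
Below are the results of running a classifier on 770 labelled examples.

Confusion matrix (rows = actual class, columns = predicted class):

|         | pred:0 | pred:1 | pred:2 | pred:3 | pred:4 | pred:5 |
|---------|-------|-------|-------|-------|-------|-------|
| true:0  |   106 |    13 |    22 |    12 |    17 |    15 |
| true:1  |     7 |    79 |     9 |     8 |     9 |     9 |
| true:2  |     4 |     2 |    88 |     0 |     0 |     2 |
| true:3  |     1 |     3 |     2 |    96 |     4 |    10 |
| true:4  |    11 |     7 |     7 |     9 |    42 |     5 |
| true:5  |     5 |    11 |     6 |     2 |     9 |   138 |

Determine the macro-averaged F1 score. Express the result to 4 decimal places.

0.6994

Per-class F1 score (2·TP/(2·TP+FP+FN)):
  0: TP=106, FP=7+4+1+11+5=28, FN=13+22+12+17+15=79 → 212/319 = 0.66458
  1: TP=79, FP=13+2+3+7+11=36, FN=7+9+8+9+9=42 → 158/236 = 0.66949
  2: TP=88, FP=22+9+2+7+6=46, FN=4+2+0+0+2=8 → 176/230 = 0.76522
  3: TP=96, FP=12+8+0+9+2=31, FN=1+3+2+4+10=20 → 192/243 = 0.79012
  4: TP=42, FP=17+9+0+4+9=39, FN=11+7+7+9+5=39 → 84/162 = 0.51852
  5: TP=138, FP=15+9+2+10+5=41, FN=5+11+6+2+9=33 → 276/350 = 0.78857
Macro-F1 score = mean = (0.66458 + 0.66949 + 0.76522 + 0.79012 + 0.51852 + 0.78857) / 6 = 0.6994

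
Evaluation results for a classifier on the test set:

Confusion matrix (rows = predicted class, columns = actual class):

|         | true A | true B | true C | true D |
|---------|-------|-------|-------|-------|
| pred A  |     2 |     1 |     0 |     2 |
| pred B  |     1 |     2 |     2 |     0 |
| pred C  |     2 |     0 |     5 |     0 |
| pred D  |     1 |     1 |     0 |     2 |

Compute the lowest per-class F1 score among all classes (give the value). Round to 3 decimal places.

0.364

Per-class F1 score (2·TP/(2·TP+FP+FN)):
  A: TP=2, FP=1+0+2=3, FN=1+2+1=4 → 4/11 = 0.3636
  B: TP=2, FP=1+2+0=3, FN=1+0+1=2 → 4/9 = 0.4444
  C: TP=5, FP=2+0+0=2, FN=0+2+0=2 → 10/14 = 0.7143
  D: TP=2, FP=1+1+0=2, FN=2+0+0=2 → 4/8 = 0.5000
Lowest is class 'A' with F1 score = 0.364.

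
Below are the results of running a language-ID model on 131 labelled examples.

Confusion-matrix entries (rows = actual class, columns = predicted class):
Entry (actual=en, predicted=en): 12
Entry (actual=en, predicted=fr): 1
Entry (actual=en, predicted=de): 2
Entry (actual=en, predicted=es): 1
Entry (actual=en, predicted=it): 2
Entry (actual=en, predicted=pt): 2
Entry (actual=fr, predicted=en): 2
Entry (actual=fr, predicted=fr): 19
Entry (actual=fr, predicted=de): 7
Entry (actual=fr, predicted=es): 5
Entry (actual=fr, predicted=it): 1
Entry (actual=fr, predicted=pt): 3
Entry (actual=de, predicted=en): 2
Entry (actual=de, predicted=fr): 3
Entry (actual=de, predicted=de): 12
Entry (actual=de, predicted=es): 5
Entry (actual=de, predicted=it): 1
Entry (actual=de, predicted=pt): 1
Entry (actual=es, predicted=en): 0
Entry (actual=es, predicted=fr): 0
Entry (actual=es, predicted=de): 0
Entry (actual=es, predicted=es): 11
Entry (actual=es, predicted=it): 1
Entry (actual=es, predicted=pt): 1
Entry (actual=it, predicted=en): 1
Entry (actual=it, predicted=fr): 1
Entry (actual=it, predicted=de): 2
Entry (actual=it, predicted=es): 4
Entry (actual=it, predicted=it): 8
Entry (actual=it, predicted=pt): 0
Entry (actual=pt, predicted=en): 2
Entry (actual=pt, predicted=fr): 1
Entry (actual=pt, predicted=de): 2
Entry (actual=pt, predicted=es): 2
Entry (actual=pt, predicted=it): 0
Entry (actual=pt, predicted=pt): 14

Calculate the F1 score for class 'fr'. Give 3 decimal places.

0.613

Take TP from the diagonal, FP from the rest of the 'fr' prediction marginal, FN from the rest of the 'fr' actual marginal.
F1 score = 2·TP/(2·TP+FP+FN).
fr: TP=19, FP=1+3+0+1+1=6, FN=2+7+5+1+3=18 → 38/62 = 0.6129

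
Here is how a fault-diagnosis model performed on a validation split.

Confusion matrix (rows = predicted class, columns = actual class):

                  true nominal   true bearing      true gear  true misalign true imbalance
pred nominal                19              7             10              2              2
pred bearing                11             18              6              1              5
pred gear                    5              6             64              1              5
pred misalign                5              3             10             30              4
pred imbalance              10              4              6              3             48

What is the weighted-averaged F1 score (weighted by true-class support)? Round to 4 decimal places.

0.6256

Per-class F1 score (2·TP/(2·TP+FP+FN)):
  nominal: TP=19, FP=7+10+2+2=21, FN=11+5+5+10=31 → 38/90 = 0.42222
  bearing: TP=18, FP=11+6+1+5=23, FN=7+6+3+4=20 → 36/79 = 0.45570
  gear: TP=64, FP=5+6+1+5=17, FN=10+6+10+6=32 → 128/177 = 0.72316
  misalign: TP=30, FP=5+3+10+4=22, FN=2+1+1+3=7 → 60/89 = 0.67416
  imbalance: TP=48, FP=10+4+6+3=23, FN=2+5+5+4=16 → 96/135 = 0.71111
Weighted-F1 score = Σ (supportᵢ/N)·F1 scoreᵢ with N=285: (50/285)·0.42222 + (38/285)·0.45570 + (96/285)·0.72316 + (37/285)·0.67416 + (64/285)·0.71111 = 0.6256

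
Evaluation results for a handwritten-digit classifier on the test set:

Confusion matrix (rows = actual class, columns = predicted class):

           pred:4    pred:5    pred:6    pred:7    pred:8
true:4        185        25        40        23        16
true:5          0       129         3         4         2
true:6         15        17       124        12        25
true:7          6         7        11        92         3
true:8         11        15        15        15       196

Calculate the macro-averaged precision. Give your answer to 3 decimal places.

0.721

Per-class precision (TP/(TP+FP)):
  4: TP=185, FP=0+15+6+11=32 → 185/217 = 0.8525
  5: TP=129, FP=25+17+7+15=64 → 129/193 = 0.6684
  6: TP=124, FP=40+3+11+15=69 → 124/193 = 0.6425
  7: TP=92, FP=23+4+12+15=54 → 92/146 = 0.6301
  8: TP=196, FP=16+2+25+3=46 → 196/242 = 0.8099
Macro-precision = mean = (0.8525 + 0.6684 + 0.6425 + 0.6301 + 0.8099) / 5 = 0.721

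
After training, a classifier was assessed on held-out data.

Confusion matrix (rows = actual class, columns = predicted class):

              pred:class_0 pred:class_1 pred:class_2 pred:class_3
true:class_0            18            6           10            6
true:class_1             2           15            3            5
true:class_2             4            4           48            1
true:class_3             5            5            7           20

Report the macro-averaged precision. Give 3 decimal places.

0.613

Per-class precision (TP/(TP+FP)):
  class_0: TP=18, FP=2+4+5=11 → 18/29 = 0.6207
  class_1: TP=15, FP=6+4+5=15 → 15/30 = 0.5000
  class_2: TP=48, FP=10+3+7=20 → 48/68 = 0.7059
  class_3: TP=20, FP=6+5+1=12 → 20/32 = 0.6250
Macro-precision = mean = (0.6207 + 0.5000 + 0.7059 + 0.6250) / 4 = 0.613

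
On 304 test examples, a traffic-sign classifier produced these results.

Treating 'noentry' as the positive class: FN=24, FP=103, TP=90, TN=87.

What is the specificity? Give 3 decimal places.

Specificity = TN/(TN+FP) = 87/(87+103) = 0.458

0.458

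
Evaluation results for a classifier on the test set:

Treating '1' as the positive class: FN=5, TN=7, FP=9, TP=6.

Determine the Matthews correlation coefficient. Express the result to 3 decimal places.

MCC = (TP·TN − FP·FN) / √((TP+FP)(TP+FN)(TN+FP)(TN+FN))
Numerator = 6·7 − 9·5 = -3
Denominator = √(15·11·16·12) = √31680 = 177.9888
MCC = -3 / 177.9888 = -0.017

-0.017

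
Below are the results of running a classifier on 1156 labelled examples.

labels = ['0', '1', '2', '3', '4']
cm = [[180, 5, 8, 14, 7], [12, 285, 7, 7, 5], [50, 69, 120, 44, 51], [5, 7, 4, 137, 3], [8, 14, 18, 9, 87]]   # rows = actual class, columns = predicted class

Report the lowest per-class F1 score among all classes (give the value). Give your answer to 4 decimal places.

Per-class F1 score (2·TP/(2·TP+FP+FN)):
  0: TP=180, FP=12+50+5+8=75, FN=5+8+14+7=34 → 360/469 = 0.76759
  1: TP=285, FP=5+69+7+14=95, FN=12+7+7+5=31 → 570/696 = 0.81897
  2: TP=120, FP=8+7+4+18=37, FN=50+69+44+51=214 → 240/491 = 0.48880
  3: TP=137, FP=14+7+44+9=74, FN=5+7+4+3=19 → 274/367 = 0.74659
  4: TP=87, FP=7+5+51+3=66, FN=8+14+18+9=49 → 174/289 = 0.60208
Lowest is class '2' with F1 score = 0.4888.

0.4888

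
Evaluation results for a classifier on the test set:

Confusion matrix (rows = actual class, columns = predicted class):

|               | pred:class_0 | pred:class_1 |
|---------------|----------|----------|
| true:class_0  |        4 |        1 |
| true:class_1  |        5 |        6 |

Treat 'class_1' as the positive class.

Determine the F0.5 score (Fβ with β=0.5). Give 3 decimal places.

0.769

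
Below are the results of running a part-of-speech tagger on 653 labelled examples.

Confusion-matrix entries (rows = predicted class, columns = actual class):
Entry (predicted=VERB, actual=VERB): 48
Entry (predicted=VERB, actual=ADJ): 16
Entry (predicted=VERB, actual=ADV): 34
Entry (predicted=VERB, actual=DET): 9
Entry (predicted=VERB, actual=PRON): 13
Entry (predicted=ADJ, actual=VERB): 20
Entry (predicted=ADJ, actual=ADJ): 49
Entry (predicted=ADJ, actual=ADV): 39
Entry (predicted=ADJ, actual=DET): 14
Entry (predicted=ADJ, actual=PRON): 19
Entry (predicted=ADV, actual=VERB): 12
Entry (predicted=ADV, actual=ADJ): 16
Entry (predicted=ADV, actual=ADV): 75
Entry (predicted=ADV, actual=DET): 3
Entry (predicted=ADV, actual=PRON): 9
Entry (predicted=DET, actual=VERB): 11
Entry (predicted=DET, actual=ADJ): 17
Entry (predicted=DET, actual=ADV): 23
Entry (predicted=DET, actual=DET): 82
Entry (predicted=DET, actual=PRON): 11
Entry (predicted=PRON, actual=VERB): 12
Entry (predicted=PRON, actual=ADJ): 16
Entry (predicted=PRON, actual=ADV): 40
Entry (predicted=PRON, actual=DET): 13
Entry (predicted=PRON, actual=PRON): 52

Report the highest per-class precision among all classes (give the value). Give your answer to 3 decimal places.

Per-class precision (TP/(TP+FP)):
  VERB: TP=48, FP=16+34+9+13=72 → 48/120 = 0.4000
  ADJ: TP=49, FP=20+39+14+19=92 → 49/141 = 0.3475
  ADV: TP=75, FP=12+16+3+9=40 → 75/115 = 0.6522
  DET: TP=82, FP=11+17+23+11=62 → 82/144 = 0.5694
  PRON: TP=52, FP=12+16+40+13=81 → 52/133 = 0.3910
Highest is class 'ADV' with precision = 0.652.

0.652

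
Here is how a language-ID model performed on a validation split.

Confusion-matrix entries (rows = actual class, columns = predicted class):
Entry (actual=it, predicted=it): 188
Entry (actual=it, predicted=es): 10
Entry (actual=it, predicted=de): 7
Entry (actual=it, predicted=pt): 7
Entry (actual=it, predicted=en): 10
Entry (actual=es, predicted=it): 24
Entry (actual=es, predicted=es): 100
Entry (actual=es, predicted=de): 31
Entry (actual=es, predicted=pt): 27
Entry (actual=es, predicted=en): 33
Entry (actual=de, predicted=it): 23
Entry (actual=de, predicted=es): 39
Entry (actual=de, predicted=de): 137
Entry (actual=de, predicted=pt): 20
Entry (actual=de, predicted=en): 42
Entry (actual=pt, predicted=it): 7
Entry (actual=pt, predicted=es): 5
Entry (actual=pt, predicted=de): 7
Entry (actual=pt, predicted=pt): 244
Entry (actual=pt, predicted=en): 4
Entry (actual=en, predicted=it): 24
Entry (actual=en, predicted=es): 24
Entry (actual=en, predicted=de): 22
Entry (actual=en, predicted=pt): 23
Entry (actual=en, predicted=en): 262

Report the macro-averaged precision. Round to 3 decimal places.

0.689

Per-class precision (TP/(TP+FP)):
  it: TP=188, FP=24+23+7+24=78 → 188/266 = 0.7068
  es: TP=100, FP=10+39+5+24=78 → 100/178 = 0.5618
  de: TP=137, FP=7+31+7+22=67 → 137/204 = 0.6716
  pt: TP=244, FP=7+27+20+23=77 → 244/321 = 0.7601
  en: TP=262, FP=10+33+42+4=89 → 262/351 = 0.7464
Macro-precision = mean = (0.7068 + 0.5618 + 0.6716 + 0.7601 + 0.7464) / 5 = 0.689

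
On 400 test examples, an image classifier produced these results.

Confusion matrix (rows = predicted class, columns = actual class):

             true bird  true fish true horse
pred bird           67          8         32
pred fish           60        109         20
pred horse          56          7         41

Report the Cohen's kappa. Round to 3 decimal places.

0.318

Observed agreement pₒ = trace/N = 217/400 = 0.5425
Expected agreement pₑ = Σ (rowᵢ·colᵢ)/N² = (183·107 + 124·189 + 93·104)/400² = 0.3293
κ = (pₒ − pₑ)/(1 − pₑ) = (0.5425 − 0.3293)/(1 − 0.3293) = 0.318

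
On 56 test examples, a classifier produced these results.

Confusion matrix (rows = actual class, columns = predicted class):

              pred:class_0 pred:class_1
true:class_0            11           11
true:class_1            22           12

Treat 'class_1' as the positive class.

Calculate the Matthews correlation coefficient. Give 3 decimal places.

-0.146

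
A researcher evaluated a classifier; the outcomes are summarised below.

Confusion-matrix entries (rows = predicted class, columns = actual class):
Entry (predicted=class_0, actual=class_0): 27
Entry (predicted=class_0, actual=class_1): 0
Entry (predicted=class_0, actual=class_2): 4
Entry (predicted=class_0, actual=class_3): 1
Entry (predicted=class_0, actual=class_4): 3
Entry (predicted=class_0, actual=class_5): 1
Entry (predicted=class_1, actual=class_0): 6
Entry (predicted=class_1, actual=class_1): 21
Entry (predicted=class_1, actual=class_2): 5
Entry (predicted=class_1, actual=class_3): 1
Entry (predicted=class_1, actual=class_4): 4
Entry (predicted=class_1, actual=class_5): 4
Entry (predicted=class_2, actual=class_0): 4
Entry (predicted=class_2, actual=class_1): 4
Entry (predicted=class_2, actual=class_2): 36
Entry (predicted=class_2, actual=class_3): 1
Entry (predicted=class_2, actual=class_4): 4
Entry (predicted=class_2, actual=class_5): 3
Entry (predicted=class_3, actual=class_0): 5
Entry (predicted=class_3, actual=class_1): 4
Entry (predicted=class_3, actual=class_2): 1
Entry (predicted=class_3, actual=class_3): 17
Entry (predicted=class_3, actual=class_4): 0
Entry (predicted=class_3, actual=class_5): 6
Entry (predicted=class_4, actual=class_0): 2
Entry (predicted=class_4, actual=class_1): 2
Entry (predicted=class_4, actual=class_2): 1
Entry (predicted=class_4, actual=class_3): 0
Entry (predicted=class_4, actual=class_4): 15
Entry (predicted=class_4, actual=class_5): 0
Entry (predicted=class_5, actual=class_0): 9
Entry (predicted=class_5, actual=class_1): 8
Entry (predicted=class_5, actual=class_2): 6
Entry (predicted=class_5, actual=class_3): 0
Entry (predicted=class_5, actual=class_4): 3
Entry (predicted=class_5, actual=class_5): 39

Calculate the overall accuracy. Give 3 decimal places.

0.628

Accuracy = trace / total = (27+21+36+17+15+39=155) / 247 = 155/247 = 0.628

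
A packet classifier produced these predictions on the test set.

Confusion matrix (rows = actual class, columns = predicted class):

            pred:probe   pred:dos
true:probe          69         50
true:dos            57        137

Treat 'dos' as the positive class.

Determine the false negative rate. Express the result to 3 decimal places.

0.294

FNR = FN/(FN+TP) = 57/(57+137) = 0.294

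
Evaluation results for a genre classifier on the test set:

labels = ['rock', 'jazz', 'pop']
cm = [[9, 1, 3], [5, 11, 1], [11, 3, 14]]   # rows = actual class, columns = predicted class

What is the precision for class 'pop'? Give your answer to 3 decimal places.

0.778

precision = TP/(TP+FP).
pop: TP=14, FP=3+1=4 → 14/18 = 0.7778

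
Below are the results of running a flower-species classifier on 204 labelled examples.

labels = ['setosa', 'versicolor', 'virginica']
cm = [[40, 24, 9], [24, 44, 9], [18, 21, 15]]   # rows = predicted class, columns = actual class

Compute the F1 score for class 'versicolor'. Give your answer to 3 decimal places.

Take TP from the diagonal, FP from the rest of the 'versicolor' prediction marginal, FN from the rest of the 'versicolor' actual marginal.
F1 score = 2·TP/(2·TP+FP+FN).
versicolor: TP=44, FP=24+9=33, FN=24+21=45 → 88/166 = 0.5301

0.530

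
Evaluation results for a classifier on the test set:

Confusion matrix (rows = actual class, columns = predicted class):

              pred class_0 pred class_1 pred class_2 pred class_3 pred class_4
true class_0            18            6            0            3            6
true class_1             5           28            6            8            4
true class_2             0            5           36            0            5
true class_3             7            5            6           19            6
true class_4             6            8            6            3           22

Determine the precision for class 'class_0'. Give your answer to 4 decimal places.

0.5000

One-vs-rest for 'class_0': TP = diagonal; FP = other classes predicted 'class_0'; FN = 'class_0' predicted as other.
precision = TP/(TP+FP).
class_0: TP=18, FP=5+0+7+6=18 → 18/36 = 0.50000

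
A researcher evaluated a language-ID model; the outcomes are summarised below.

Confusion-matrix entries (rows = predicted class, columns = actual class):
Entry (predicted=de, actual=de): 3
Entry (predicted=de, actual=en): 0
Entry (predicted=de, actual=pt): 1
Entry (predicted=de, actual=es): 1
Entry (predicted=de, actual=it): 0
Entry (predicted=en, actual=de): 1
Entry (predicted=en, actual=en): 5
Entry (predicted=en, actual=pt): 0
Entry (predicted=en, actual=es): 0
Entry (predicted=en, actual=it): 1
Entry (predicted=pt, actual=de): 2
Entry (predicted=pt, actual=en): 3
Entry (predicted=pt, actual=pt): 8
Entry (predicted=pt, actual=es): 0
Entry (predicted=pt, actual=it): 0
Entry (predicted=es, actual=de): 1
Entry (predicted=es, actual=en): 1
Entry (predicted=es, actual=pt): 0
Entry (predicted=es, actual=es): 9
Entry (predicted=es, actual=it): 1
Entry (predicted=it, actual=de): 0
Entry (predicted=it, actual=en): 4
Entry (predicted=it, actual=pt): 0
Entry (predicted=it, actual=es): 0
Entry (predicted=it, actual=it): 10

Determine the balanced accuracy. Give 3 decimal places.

Balanced accuracy = mean of per-class recall.
  de: recall = 3/7 = 0.4286
  en: recall = 5/13 = 0.3846
  pt: recall = 8/9 = 0.8889
  es: recall = 9/10 = 0.9000
  it: recall = 10/12 = 0.8333
Mean = (0.4286 + 0.3846 + 0.8889 + 0.9000 + 0.8333) / 5 = 0.687

0.687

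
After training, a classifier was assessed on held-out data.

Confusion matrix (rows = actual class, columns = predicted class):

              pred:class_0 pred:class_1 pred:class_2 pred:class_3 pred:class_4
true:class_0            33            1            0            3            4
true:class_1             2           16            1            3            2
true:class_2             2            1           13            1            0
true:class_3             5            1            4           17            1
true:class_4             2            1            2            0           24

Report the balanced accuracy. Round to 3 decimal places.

Balanced accuracy = mean of per-class recall.
  class_0: recall = 33/41 = 0.8049
  class_1: recall = 16/24 = 0.6667
  class_2: recall = 13/17 = 0.7647
  class_3: recall = 17/28 = 0.6071
  class_4: recall = 24/29 = 0.8276
Mean = (0.8049 + 0.6667 + 0.7647 + 0.6071 + 0.8276) / 5 = 0.734

0.734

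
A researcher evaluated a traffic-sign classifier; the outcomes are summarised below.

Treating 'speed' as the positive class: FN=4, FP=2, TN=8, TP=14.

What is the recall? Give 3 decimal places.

0.778

Recall = TP/(TP+FN) = 14/(14+4) = 14/18 = 0.778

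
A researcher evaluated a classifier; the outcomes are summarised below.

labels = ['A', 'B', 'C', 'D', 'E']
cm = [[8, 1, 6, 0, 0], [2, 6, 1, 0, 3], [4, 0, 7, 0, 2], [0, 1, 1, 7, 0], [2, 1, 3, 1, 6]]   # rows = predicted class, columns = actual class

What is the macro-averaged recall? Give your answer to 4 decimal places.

Per-class recall (TP/(TP+FN)):
  A: TP=8, FN=2+4+0+2=8 → 8/16 = 0.50000
  B: TP=6, FN=1+0+1+1=3 → 6/9 = 0.66667
  C: TP=7, FN=6+1+1+3=11 → 7/18 = 0.38889
  D: TP=7, FN=0+0+0+1=1 → 7/8 = 0.87500
  E: TP=6, FN=0+3+2+0=5 → 6/11 = 0.54545
Macro-recall = mean = (0.50000 + 0.66667 + 0.38889 + 0.87500 + 0.54545) / 5 = 0.5952

0.5952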